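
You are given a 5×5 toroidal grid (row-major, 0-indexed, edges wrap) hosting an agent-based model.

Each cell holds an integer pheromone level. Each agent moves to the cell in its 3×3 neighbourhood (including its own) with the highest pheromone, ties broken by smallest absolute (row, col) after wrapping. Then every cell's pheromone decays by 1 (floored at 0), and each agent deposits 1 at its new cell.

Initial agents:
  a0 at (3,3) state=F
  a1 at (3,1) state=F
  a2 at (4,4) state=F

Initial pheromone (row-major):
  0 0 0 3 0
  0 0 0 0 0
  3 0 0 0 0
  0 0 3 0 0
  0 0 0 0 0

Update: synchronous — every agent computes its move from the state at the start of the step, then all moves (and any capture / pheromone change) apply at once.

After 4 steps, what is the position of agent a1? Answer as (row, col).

(2, 0)

t=1: a0@(3,2) a1@(2,0) a2@(0,3) | pheromone: 0 0 0 3 0 / 0 0 0 0 0 / 3 0 0 0 0 / 0 0 3 0 0 / 0 0 0 0 0
t=2: (unchanged — steady state)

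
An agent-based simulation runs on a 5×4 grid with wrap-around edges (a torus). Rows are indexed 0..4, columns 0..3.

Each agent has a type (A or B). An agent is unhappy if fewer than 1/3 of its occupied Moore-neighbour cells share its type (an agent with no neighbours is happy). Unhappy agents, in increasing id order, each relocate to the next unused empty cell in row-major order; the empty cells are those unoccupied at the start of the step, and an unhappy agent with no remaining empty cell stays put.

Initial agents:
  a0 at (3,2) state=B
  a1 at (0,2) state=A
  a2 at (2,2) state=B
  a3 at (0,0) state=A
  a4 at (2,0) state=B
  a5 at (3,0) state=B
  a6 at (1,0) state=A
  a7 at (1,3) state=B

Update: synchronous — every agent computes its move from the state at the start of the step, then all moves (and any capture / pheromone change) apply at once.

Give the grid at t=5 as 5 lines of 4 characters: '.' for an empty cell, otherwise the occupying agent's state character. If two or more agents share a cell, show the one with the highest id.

AA..
A..B
B.B.
B.B.
....

t=1: a0@(3,2):B a1@(0,1):A a2@(2,2):B a3@(0,0):A a4@(2,0):B a5@(3,0):B a6@(1,0):A a7@(1,3):B
t=2: (unchanged — steady state)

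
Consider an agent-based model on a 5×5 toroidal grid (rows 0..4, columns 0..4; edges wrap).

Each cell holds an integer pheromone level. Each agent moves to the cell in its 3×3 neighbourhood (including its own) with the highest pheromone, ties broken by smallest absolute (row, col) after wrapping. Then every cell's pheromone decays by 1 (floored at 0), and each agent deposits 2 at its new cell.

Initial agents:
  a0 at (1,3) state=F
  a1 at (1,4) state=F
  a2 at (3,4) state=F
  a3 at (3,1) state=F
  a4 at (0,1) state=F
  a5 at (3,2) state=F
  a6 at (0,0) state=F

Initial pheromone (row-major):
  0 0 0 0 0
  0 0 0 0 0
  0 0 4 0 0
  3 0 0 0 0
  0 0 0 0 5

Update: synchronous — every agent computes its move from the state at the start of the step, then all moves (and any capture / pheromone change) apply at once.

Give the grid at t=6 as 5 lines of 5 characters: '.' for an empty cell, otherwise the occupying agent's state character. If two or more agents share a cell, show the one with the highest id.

.....
.....
..F..
.....
....F

t=1: a0@(2,2) a1@(0,0) a2@(4,4) a3@(2,2) a4@(0,0) a5@(2,2) a6@(4,4) | pheromone: 4 0 0 0 0 / 0 0 0 0 0 / 0 0 9 0 0 / 2 0 0 0 0 / 0 0 0 0 8
t=2: a0@(2,2) a1@(4,4) a2@(4,4) a3@(2,2) a4@(4,4) a5@(2,2) a6@(4,4) | pheromone: 3 0 0 0 0 / 0 0 0 0 0 / 0 0 14 0 0 / 1 0 0 0 0 / 0 0 0 0 15
t=3: a0@(2,2) a1@(4,4) a2@(4,4) a3@(2,2) a4@(4,4) a5@(2,2) a6@(4,4) | pheromone: 2 0 0 0 0 / 0 0 0 0 0 / 0 0 19 0 0 / 0 0 0 0 0 / 0 0 0 0 22
t=4: a0@(2,2) a1@(4,4) a2@(4,4) a3@(2,2) a4@(4,4) a5@(2,2) a6@(4,4) | pheromone: 1 0 0 0 0 / 0 0 0 0 0 / 0 0 24 0 0 / 0 0 0 0 0 / 0 0 0 0 29
t=5: a0@(2,2) a1@(4,4) a2@(4,4) a3@(2,2) a4@(4,4) a5@(2,2) a6@(4,4) | pheromone: 0 0 0 0 0 / 0 0 0 0 0 / 0 0 29 0 0 / 0 0 0 0 0 / 0 0 0 0 36
t=6: a0@(2,2) a1@(4,4) a2@(4,4) a3@(2,2) a4@(4,4) a5@(2,2) a6@(4,4) | pheromone: 0 0 0 0 0 / 0 0 0 0 0 / 0 0 34 0 0 / 0 0 0 0 0 / 0 0 0 0 43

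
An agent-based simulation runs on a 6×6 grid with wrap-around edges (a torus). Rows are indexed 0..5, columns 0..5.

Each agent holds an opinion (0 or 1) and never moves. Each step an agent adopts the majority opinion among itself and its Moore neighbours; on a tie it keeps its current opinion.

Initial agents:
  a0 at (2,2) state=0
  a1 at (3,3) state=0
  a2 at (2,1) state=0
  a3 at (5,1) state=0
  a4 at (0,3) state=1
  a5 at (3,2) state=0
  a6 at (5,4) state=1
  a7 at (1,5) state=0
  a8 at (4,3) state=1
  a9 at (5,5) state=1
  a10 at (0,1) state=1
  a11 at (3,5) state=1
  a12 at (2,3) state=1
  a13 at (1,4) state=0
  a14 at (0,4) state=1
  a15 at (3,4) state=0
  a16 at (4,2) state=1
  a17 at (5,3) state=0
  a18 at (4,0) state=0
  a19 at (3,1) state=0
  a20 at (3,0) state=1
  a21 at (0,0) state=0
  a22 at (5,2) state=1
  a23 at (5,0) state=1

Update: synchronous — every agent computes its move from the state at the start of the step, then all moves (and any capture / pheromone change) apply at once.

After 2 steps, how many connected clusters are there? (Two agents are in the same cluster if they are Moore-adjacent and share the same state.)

t=1: a0@(2,2):0 a1@(3,3):0 a2@(2,1):0 a3@(5,1):1 a4@(0,3):1 a5@(3,2):0 a6@(5,4):1 a7@(1,5):0 a8@(4,3):1 a9@(5,5):1 a10@(0,1):1 a11@(3,5):1 a12@(2,3):0 a13@(1,4):1 a14@(0,4):1 a15@(3,4):1 a16@(4,2):0 a17@(5,3):1 a18@(4,0):1 a19@(3,1):0 a20@(3,0):0 a21@(0,0):0 a22@(5,2):1 a23@(5,0):1
t=2: a0@(2,2):0 a1@(3,3):0 a2@(2,1):0 a3@(5,1):1 a4@(0,3):1 a5@(3,2):0 a6@(5,4):1 a7@(1,5):0 a8@(4,3):1 a9@(5,5):1 a10@(0,1):1 a11@(3,5):1 a12@(2,3):0 a13@(1,4):1 a14@(0,4):1 a15@(3,4):1 a16@(4,2):0 a17@(5,3):1 a18@(4,0):1 a19@(3,1):0 a20@(3,0):0 a21@(0,0):1 a22@(5,2):1 a23@(5,0):1

3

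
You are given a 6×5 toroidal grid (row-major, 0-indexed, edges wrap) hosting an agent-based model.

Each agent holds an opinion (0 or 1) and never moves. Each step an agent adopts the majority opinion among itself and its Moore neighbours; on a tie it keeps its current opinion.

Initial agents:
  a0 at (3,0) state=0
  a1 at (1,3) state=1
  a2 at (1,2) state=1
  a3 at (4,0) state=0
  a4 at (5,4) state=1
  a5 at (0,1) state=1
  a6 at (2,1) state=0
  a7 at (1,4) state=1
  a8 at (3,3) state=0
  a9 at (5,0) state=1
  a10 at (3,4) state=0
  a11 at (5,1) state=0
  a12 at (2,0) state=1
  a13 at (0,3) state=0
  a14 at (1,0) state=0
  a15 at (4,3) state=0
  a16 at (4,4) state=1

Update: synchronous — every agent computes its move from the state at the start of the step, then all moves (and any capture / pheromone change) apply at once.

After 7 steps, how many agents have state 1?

8

t=1: a0@(3,0):0 a1@(1,3):1 a2@(1,2):1 a3@(4,0):0 a4@(5,4):1 a5@(0,1):1 a6@(2,1):0 a7@(1,4):1 a8@(3,3):0 a9@(5,0):1 a10@(3,4):0 a11@(5,1):0 a12@(2,0):0 a13@(0,3):1 a14@(1,0):1 a15@(4,3):0 a16@(4,4):0
t=2: (unchanged — steady state)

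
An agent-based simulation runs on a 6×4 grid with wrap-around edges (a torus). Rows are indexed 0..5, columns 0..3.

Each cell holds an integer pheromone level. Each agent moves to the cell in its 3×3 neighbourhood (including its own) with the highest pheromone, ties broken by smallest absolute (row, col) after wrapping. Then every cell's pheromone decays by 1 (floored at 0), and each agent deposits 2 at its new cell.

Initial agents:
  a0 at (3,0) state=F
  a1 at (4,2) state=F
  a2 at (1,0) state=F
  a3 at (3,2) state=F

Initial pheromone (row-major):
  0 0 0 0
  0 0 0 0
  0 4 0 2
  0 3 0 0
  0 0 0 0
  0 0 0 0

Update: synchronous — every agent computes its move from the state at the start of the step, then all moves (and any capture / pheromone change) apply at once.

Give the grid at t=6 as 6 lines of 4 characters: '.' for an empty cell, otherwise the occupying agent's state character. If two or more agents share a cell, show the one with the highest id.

t=1: a0@(2,1) a1@(3,1) a2@(2,1) a3@(2,1) | pheromone: 0 0 0 0 / 0 0 0 0 / 0 9 0 1 / 0 4 0 0 / 0 0 0 0 / 0 0 0 0
t=2: a0@(2,1) a1@(2,1) a2@(2,1) a3@(2,1) | pheromone: 0 0 0 0 / 0 0 0 0 / 0 16 0 0 / 0 3 0 0 / 0 0 0 0 / 0 0 0 0
t=3: a0@(2,1) a1@(2,1) a2@(2,1) a3@(2,1) | pheromone: 0 0 0 0 / 0 0 0 0 / 0 23 0 0 / 0 2 0 0 / 0 0 0 0 / 0 0 0 0
t=4: a0@(2,1) a1@(2,1) a2@(2,1) a3@(2,1) | pheromone: 0 0 0 0 / 0 0 0 0 / 0 30 0 0 / 0 1 0 0 / 0 0 0 0 / 0 0 0 0
t=5: a0@(2,1) a1@(2,1) a2@(2,1) a3@(2,1) | pheromone: 0 0 0 0 / 0 0 0 0 / 0 37 0 0 / 0 0 0 0 / 0 0 0 0 / 0 0 0 0
t=6: a0@(2,1) a1@(2,1) a2@(2,1) a3@(2,1) | pheromone: 0 0 0 0 / 0 0 0 0 / 0 44 0 0 / 0 0 0 0 / 0 0 0 0 / 0 0 0 0

....
....
.F..
....
....
....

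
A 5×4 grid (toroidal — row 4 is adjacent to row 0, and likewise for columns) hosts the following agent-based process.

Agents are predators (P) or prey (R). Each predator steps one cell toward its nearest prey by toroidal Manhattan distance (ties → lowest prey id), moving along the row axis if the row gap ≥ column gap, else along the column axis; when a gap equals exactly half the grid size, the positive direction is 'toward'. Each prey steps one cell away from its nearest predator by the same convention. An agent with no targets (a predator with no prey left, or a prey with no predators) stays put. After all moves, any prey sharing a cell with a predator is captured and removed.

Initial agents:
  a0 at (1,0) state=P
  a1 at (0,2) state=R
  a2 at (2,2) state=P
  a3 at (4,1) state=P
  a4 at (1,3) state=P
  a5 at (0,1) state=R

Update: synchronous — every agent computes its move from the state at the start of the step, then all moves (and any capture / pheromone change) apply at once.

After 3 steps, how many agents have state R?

1

t=1: a0@(0,0):P a1@(4,2):R a2@(1,2):P a3@(0,1):P a4@(0,3):P a5@(1,1):R
t=2: a0@(1,0):P a1@(3,2):R a2@(1,1):P a3@(1,1):P a4@(4,3):P
t=3: a0@(2,0):P a1@(2,2):R a2@(2,1):P a3@(2,1):P a4@(3,3):P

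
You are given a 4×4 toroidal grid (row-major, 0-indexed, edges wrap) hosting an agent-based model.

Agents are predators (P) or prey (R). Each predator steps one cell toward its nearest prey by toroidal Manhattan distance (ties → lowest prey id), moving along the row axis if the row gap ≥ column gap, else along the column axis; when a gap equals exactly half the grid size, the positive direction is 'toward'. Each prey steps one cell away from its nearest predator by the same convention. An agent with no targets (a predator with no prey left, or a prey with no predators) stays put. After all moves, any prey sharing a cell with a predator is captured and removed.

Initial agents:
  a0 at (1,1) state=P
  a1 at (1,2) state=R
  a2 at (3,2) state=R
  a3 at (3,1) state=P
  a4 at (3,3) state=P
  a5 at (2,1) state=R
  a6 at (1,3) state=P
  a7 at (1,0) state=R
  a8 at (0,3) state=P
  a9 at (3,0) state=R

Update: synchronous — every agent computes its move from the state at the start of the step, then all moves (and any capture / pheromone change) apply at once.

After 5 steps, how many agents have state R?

t=1: a0@(1,2):P a2@(3,3):R a3@(3,2):P a4@(3,2):P a5@(3,1):R a6@(1,2):P a8@(1,3):P a9@(3,3):R
t=2: a0@(2,2):P a2@(3,0):R a3@(3,3):P a4@(3,3):P a5@(3,0):R a6@(2,2):P a8@(2,3):P a9@(3,0):R
t=3: a0@(2,3):P a2@(3,1):R a3@(3,0):P a4@(3,0):P a5@(3,1):R a6@(2,3):P a8@(3,3):P a9@(3,1):R
t=4: a0@(2,0):P a2@(3,2):R a3@(3,1):P a4@(3,1):P a5@(3,2):R a6@(2,0):P a8@(3,0):P a9@(3,2):R
t=5: a0@(2,1):P a2@(3,3):R a3@(3,2):P a4@(3,2):P a5@(3,3):R a6@(2,1):P a8@(3,1):P a9@(3,3):R

3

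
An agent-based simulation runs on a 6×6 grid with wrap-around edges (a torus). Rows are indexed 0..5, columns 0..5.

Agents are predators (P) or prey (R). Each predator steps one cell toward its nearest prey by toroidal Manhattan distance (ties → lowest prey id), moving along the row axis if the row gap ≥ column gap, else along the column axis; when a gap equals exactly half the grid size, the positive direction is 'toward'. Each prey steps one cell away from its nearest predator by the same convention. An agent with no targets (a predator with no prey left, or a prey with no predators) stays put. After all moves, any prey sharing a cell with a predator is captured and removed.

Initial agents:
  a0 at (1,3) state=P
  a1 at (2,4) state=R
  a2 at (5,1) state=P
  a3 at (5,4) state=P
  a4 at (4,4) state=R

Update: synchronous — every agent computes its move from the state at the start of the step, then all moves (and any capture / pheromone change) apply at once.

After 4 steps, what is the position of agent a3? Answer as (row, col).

t=1: a0@(2,3):P a1@(3,4):R a2@(5,2):P a3@(4,4):P a4@(3,4):R
t=2: a0@(3,3):P a1@(2,4):R a2@(4,2):P a3@(3,4):P a4@(2,4):R
t=3: a0@(2,3):P a1@(1,4):R a2@(3,2):P a3@(2,4):P a4@(1,4):R
t=4: a0@(1,3):P a1@(0,4):R a2@(2,2):P a3@(1,4):P a4@(0,4):R

(1, 4)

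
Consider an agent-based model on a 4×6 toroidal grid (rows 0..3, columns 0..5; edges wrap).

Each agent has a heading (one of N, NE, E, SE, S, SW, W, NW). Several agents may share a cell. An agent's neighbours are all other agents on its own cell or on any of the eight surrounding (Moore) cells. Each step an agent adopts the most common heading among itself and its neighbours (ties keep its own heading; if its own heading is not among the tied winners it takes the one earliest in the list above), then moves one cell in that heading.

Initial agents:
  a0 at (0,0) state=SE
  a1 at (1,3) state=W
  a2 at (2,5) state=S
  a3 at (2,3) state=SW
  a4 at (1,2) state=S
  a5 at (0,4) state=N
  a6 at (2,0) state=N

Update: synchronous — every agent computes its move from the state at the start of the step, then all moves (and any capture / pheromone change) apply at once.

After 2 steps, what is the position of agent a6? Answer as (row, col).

t=1: a0@(1,1):SE a1@(1,2):W a2@(3,5):S a3@(3,2):SW a4@(2,2):S a5@(3,4):N a6@(1,0):N
t=2: a0@(2,2):SE a1@(1,1):W a2@(0,5):S a3@(0,1):SW a4@(3,2):S a5@(2,4):N a6@(0,0):N

(0, 0)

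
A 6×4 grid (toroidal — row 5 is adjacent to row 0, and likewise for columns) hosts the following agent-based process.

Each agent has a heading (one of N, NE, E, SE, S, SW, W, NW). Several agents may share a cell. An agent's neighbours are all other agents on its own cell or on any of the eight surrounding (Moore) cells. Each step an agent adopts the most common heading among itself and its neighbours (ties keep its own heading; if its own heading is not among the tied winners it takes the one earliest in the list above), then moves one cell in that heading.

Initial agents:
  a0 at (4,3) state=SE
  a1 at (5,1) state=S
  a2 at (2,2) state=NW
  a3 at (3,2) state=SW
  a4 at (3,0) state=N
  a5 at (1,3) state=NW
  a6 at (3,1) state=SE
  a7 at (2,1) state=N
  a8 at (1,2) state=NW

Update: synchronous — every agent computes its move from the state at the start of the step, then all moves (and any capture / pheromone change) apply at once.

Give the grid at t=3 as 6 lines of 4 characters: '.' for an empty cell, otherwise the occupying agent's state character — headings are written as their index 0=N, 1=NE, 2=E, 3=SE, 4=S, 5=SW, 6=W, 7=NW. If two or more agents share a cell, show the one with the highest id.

00..
....
....
....
7..7
7..7

t=1: a0@(5,0):SE a1@(0,1):S a2@(1,1):NW a3@(4,3):SE a4@(2,0):N a5@(0,2):NW a6@(2,1):N a7@(1,1):N a8@(0,1):NW
t=2: a0@(0,1):SE a1@(5,0):NW a2@(0,0):NW a3@(5,0):SE a4@(1,0):N a5@(5,1):NW a6@(1,1):N a7@(0,1):N a8@(5,0):NW
t=3: a0@(5,0):NW a1@(4,3):NW a2@(5,3):NW a3@(4,3):NW a4@(0,0):N a5@(4,0):NW a6@(0,1):N a7@(5,0):NW a8@(4,3):NW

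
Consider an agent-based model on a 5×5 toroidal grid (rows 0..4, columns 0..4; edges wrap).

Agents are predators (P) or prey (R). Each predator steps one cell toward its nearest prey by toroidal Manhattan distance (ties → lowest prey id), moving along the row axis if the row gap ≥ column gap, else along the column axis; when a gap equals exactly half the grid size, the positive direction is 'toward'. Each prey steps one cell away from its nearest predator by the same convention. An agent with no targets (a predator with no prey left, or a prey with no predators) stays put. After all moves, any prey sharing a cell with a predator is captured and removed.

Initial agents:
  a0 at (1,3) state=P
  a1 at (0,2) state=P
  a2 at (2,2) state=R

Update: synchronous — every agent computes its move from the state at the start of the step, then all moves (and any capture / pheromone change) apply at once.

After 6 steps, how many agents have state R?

1

t=1: a0@(2,3):P a1@(1,2):P a2@(3,2):R
t=2: a0@(3,3):P a1@(2,2):P a2@(4,2):R
t=3: a0@(4,3):P a1@(3,2):P a2@(0,2):R
t=4: a0@(0,3):P a1@(4,2):P a2@(1,2):R
t=5: a0@(1,3):P a1@(0,2):P a2@(2,2):R
t=6: a0@(2,3):P a1@(1,2):P a2@(3,2):R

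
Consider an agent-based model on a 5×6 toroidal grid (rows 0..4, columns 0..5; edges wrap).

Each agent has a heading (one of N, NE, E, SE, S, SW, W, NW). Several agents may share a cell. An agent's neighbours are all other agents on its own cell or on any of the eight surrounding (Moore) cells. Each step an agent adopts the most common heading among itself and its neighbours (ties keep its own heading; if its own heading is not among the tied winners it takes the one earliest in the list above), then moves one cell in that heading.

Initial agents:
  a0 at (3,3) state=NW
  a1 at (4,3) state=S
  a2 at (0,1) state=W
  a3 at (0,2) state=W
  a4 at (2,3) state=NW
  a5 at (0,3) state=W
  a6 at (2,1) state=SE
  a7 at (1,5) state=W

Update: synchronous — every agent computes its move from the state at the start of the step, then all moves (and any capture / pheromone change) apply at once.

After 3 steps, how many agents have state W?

t=1: a0@(2,2):NW a1@(4,2):W a2@(0,0):W a3@(0,1):W a4@(1,2):NW a5@(0,2):W a6@(3,2):SE a7@(1,4):W
t=2: a0@(1,1):NW a1@(4,1):W a2@(0,5):W a3@(0,0):W a4@(0,1):NW a5@(0,1):W a6@(4,3):SE a7@(1,3):W
t=3: a0@(0,0):NW a1@(4,0):W a2@(0,4):W a3@(0,5):W a4@(0,0):W a5@(0,0):W a6@(0,4):SE a7@(1,2):W

6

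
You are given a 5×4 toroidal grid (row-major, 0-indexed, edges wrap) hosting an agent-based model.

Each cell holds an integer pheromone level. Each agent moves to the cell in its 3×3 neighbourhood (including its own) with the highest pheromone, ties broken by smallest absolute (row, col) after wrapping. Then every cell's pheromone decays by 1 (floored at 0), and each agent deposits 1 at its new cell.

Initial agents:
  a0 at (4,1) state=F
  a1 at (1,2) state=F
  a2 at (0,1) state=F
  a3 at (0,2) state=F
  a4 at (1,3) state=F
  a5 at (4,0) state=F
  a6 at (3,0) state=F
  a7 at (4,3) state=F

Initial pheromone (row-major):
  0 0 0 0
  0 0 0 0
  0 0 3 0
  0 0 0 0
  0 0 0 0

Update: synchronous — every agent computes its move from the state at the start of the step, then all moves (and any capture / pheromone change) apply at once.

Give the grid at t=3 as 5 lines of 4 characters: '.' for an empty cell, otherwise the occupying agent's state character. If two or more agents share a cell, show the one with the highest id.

F...
....
F.F.
....
....

t=1: a0@(0,0) a1@(2,2) a2@(0,0) a3@(0,1) a4@(2,2) a5@(0,0) a6@(2,0) a7@(0,0) | pheromone: 4 1 0 0 / 0 0 0 0 / 1 0 4 0 / 0 0 0 0 / 0 0 0 0
t=2: a0@(0,0) a1@(2,2) a2@(0,0) a3@(0,0) a4@(2,2) a5@(0,0) a6@(2,0) a7@(0,0) | pheromone: 8 0 0 0 / 0 0 0 0 / 1 0 5 0 / 0 0 0 0 / 0 0 0 0
t=3: a0@(0,0) a1@(2,2) a2@(0,0) a3@(0,0) a4@(2,2) a5@(0,0) a6@(2,0) a7@(0,0) | pheromone: 12 0 0 0 / 0 0 0 0 / 1 0 6 0 / 0 0 0 0 / 0 0 0 0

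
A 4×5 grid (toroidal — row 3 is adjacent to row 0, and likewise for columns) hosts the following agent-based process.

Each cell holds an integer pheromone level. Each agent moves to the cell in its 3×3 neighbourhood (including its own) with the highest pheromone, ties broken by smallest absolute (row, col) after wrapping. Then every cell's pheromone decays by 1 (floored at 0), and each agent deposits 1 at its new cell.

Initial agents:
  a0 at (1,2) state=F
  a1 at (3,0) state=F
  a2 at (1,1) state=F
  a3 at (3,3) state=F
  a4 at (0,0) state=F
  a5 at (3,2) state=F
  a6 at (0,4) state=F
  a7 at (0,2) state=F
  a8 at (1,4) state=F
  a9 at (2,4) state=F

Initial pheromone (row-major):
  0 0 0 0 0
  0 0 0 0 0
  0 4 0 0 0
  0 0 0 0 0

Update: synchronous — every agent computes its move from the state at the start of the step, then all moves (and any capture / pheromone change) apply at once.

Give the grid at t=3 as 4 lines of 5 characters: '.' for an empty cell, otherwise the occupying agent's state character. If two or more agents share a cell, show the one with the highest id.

t=1: a0@(2,1) a1@(2,1) a2@(2,1) a3@(0,2) a4@(0,0) a5@(2,1) a6@(0,0) a7@(0,1) a8@(0,0) a9@(1,0) | pheromone: 3 1 1 0 0 / 1 0 0 0 0 / 0 7 0 0 0 / 0 0 0 0 0
t=2: a0@(2,1) a1@(2,1) a2@(2,1) a3@(0,1) a4@(0,0) a5@(2,1) a6@(0,0) a7@(0,0) a8@(0,0) a9@(2,1) | pheromone: 6 1 0 0 0 / 0 0 0 0 0 / 0 11 0 0 0 / 0 0 0 0 0
t=3: a0@(2,1) a1@(2,1) a2@(2,1) a3@(0,0) a4@(0,0) a5@(2,1) a6@(0,0) a7@(0,0) a8@(0,0) a9@(2,1) | pheromone: 10 0 0 0 0 / 0 0 0 0 0 / 0 15 0 0 0 / 0 0 0 0 0

F....
.....
.F...
.....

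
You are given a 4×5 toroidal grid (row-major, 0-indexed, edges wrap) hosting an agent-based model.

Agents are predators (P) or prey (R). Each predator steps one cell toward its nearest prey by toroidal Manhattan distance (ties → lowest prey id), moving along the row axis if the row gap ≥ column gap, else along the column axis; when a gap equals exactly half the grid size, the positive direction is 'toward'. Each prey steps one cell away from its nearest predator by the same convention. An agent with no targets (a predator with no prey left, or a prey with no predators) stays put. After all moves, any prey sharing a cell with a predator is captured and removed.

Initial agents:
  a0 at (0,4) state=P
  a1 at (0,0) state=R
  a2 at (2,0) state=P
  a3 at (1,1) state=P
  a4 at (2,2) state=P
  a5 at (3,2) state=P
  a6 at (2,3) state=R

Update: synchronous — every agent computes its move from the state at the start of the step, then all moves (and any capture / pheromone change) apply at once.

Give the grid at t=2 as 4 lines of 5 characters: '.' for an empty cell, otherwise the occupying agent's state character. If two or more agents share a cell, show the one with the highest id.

.....
PP...
P..PP
.....

t=1: a0@(0,0):P a2@(3,0):P a3@(0,1):P a4@(2,3):P a5@(2,2):P a6@(2,4):R
t=2: a0@(1,0):P a2@(2,0):P a3@(1,1):P a4@(2,4):P a5@(2,3):P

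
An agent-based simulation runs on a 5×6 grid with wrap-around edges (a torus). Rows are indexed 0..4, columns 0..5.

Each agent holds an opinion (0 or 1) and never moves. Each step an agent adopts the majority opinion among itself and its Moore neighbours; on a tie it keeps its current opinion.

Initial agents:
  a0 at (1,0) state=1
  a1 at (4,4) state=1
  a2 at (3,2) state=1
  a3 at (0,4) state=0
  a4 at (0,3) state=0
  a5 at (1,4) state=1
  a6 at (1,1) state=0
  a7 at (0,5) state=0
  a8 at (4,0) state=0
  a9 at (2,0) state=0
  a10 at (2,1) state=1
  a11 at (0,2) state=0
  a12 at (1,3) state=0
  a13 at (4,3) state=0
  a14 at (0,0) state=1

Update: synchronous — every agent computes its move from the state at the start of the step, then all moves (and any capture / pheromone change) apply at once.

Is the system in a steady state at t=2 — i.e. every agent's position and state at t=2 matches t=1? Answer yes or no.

no

t=1: a0@(1,0):1 a1@(4,4):0 a2@(3,2):1 a3@(0,4):0 a4@(0,3):0 a5@(1,4):0 a6@(1,1):0 a7@(0,5):1 a8@(4,0):0 a9@(2,0):0 a10@(2,1):1 a11@(0,2):0 a12@(1,3):0 a13@(4,3):0 a14@(0,0):0
t=2: a0@(1,0):1 a1@(4,4):0 a2@(3,2):1 a3@(0,4):0 a4@(0,3):0 a5@(1,4):0 a6@(1,1):0 a7@(0,5):0 a8@(4,0):0 a9@(2,0):0 a10@(2,1):1 a11@(0,2):0 a12@(1,3):0 a13@(4,3):0 a14@(0,0):0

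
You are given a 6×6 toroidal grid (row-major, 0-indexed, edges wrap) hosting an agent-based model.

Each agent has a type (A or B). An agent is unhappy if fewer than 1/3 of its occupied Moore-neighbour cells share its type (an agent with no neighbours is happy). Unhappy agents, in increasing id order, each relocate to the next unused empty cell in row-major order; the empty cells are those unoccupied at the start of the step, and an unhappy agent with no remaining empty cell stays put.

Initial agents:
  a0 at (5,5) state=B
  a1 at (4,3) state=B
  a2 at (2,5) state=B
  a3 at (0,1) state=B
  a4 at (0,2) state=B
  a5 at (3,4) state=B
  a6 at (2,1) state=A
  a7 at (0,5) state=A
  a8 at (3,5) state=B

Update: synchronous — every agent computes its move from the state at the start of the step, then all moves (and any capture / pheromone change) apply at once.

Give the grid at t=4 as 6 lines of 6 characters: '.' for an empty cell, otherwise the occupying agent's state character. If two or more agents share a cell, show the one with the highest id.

BBB.A.
......
.A...B
....BB
...B..
......

t=1: a0@(0,0):B a1@(4,3):B a2@(2,5):B a3@(0,1):B a4@(0,2):B a5@(3,4):B a6@(2,1):A a7@(0,3):A a8@(3,5):B
t=2: a0@(0,0):B a1@(4,3):B a2@(2,5):B a3@(0,1):B a4@(0,2):B a5@(3,4):B a6@(2,1):A a7@(0,4):A a8@(3,5):B
t=3: (unchanged — steady state)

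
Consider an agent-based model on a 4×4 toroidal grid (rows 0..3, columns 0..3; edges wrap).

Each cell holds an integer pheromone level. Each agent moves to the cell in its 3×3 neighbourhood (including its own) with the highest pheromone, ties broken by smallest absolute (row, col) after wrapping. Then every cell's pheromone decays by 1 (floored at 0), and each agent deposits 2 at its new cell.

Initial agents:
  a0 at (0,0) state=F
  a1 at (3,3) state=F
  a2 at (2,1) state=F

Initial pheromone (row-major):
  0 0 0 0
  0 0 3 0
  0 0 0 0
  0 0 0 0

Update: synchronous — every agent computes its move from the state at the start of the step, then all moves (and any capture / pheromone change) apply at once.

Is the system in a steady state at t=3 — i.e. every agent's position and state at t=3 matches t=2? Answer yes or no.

t=1: a0@(0,0) a1@(0,0) a2@(1,2) | pheromone: 4 0 0 0 / 0 0 4 0 / 0 0 0 0 / 0 0 0 0
t=2: a0@(0,0) a1@(0,0) a2@(1,2) | pheromone: 7 0 0 0 / 0 0 5 0 / 0 0 0 0 / 0 0 0 0
t=3: a0@(0,0) a1@(0,0) a2@(1,2) | pheromone: 10 0 0 0 / 0 0 6 0 / 0 0 0 0 / 0 0 0 0

yes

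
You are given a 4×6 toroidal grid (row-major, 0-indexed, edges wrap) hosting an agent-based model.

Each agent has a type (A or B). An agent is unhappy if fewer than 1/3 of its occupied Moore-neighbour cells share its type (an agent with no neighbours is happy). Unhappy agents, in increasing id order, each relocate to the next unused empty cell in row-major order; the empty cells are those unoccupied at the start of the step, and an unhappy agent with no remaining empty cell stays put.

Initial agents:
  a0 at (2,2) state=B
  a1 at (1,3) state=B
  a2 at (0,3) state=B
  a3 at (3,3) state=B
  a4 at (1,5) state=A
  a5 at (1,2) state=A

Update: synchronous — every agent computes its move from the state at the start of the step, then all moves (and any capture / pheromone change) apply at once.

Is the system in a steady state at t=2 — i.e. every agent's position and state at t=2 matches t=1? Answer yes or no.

t=1: a0@(2,2):B a1@(1,3):B a2@(0,3):B a3@(3,3):B a4@(1,5):A a5@(0,0):A
t=2: (unchanged — steady state)

yes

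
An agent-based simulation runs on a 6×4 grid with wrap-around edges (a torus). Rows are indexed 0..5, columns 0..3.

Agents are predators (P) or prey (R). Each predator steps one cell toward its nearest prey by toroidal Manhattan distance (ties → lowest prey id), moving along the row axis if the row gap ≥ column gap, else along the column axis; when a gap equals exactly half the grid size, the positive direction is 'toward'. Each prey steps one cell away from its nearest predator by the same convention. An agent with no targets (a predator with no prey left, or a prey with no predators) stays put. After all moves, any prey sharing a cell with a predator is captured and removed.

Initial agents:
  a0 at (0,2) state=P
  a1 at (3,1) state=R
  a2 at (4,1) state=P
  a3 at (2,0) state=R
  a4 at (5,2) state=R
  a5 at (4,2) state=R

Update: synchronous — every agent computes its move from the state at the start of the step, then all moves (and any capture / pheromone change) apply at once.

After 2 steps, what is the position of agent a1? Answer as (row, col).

(1, 1)

t=1: a0@(5,2):P a1@(2,1):R a2@(3,1):P a3@(1,0):R a4@(4,2):R a5@(4,3):R
t=2: a0@(4,2):P a1@(1,1):R a2@(2,1):P a3@(0,0):R a4@(3,2):R a5@(3,3):R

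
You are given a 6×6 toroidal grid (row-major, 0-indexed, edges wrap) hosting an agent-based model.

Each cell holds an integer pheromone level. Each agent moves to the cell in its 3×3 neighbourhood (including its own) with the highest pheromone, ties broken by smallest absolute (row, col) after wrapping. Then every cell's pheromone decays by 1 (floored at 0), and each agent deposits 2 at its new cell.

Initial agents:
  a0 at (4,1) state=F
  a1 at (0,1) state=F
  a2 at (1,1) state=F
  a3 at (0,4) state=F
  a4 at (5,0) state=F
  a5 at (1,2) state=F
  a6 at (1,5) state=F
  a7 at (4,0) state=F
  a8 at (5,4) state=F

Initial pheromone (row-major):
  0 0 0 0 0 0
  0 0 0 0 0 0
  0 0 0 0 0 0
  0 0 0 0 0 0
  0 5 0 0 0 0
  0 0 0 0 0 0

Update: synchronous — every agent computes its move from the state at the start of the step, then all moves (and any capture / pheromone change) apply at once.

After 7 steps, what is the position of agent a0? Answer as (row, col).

(4, 1)

t=1: a0@(4,1) a1@(0,0) a2@(0,0) a3@(0,3) a4@(4,1) a5@(0,1) a6@(0,0) a7@(4,1) a8@(0,3) | pheromone: 6 2 0 4 0 0 / 0 0 0 0 0 0 / 0 0 0 0 0 0 / 0 0 0 0 0 0 / 0 10 0 0 0 0 / 0 0 0 0 0 0
t=2: a0@(4,1) a1@(0,0) a2@(0,0) a3@(0,3) a4@(4,1) a5@(0,0) a6@(0,0) a7@(4,1) a8@(0,3) | pheromone: 13 1 0 7 0 0 / 0 0 0 0 0 0 / 0 0 0 0 0 0 / 0 0 0 0 0 0 / 0 15 0 0 0 0 / 0 0 0 0 0 0
t=3: a0@(4,1) a1@(0,0) a2@(0,0) a3@(0,3) a4@(4,1) a5@(0,0) a6@(0,0) a7@(4,1) a8@(0,3) | pheromone: 20 0 0 10 0 0 / 0 0 0 0 0 0 / 0 0 0 0 0 0 / 0 0 0 0 0 0 / 0 20 0 0 0 0 / 0 0 0 0 0 0
t=4: a0@(4,1) a1@(0,0) a2@(0,0) a3@(0,3) a4@(4,1) a5@(0,0) a6@(0,0) a7@(4,1) a8@(0,3) | pheromone: 27 0 0 13 0 0 / 0 0 0 0 0 0 / 0 0 0 0 0 0 / 0 0 0 0 0 0 / 0 25 0 0 0 0 / 0 0 0 0 0 0
t=5: a0@(4,1) a1@(0,0) a2@(0,0) a3@(0,3) a4@(4,1) a5@(0,0) a6@(0,0) a7@(4,1) a8@(0,3) | pheromone: 34 0 0 16 0 0 / 0 0 0 0 0 0 / 0 0 0 0 0 0 / 0 0 0 0 0 0 / 0 30 0 0 0 0 / 0 0 0 0 0 0
t=6: a0@(4,1) a1@(0,0) a2@(0,0) a3@(0,3) a4@(4,1) a5@(0,0) a6@(0,0) a7@(4,1) a8@(0,3) | pheromone: 41 0 0 19 0 0 / 0 0 0 0 0 0 / 0 0 0 0 0 0 / 0 0 0 0 0 0 / 0 35 0 0 0 0 / 0 0 0 0 0 0
t=7: a0@(4,1) a1@(0,0) a2@(0,0) a3@(0,3) a4@(4,1) a5@(0,0) a6@(0,0) a7@(4,1) a8@(0,3) | pheromone: 48 0 0 22 0 0 / 0 0 0 0 0 0 / 0 0 0 0 0 0 / 0 0 0 0 0 0 / 0 40 0 0 0 0 / 0 0 0 0 0 0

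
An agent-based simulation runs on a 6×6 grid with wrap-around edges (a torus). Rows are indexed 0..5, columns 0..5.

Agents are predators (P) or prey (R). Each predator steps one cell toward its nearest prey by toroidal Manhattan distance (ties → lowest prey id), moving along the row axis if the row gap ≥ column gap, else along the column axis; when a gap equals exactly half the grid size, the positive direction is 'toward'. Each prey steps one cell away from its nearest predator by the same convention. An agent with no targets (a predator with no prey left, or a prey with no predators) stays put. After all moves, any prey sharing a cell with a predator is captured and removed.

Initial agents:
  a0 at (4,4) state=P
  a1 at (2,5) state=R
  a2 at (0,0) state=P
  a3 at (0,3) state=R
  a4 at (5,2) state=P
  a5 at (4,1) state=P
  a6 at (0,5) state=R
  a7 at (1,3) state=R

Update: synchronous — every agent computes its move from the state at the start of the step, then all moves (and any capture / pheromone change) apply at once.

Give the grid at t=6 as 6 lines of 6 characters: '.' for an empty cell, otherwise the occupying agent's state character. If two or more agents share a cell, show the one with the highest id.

......
.P....
.P...P
......
...R..
......

t=1: a0@(3,4):P a1@(1,5):R a2@(0,5):P a3@(1,3):R a4@(0,2):P a5@(3,1):P a6@(0,4):R a7@(2,3):R
t=2: a0@(2,4):P a1@(2,5):R a2@(1,5):P a3@(2,3):R a4@(1,2):P a5@(3,2):P a6@(0,3):R a7@(1,3):R
t=3: a0@(2,5):P a1@(2,0):R a2@(2,5):P a4@(1,3):P a5@(2,2):P a6@(5,3):R a7@(1,4):R
t=4: a0@(2,0):P a2@(2,0):P a4@(1,4):P a5@(2,1):P a6@(4,3):R a7@(1,5):R
t=5: a0@(1,0):P a2@(1,0):P a4@(1,5):P a5@(2,0):P a6@(3,3):R
t=6: a0@(1,1):P a2@(1,1):P a4@(2,5):P a5@(2,1):P a6@(4,3):R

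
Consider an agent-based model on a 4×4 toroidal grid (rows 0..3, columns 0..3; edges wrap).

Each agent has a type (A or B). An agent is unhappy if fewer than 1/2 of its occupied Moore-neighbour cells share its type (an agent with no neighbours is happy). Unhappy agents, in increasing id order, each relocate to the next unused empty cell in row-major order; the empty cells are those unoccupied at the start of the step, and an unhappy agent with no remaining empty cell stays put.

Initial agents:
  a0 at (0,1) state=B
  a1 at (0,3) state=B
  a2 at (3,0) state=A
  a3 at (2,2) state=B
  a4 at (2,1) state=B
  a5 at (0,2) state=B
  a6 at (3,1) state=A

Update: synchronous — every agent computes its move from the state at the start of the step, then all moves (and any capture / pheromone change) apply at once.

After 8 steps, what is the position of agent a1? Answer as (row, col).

t=1: a0@(0,0):B a1@(0,3):B a2@(1,0):A a3@(2,2):B a4@(1,1):B a5@(0,2):B a6@(1,2):A
t=2: a0@(0,0):B a1@(0,3):B a2@(0,1):A a3@(2,2):B a4@(1,1):B a5@(0,2):B a6@(1,3):A
t=3: a0@(0,0):B a1@(0,3):B a2@(1,0):A a3@(2,2):B a4@(1,1):B a5@(0,2):B a6@(1,2):A
t=4: a0@(0,0):B a1@(0,3):B a2@(0,1):A a3@(2,2):B a4@(1,1):B a5@(0,2):B a6@(1,3):A
t=5: a0@(0,0):B a1@(0,3):B a2@(1,0):A a3@(2,2):B a4@(1,1):B a5@(0,2):B a6@(1,2):A
t=6: a0@(0,0):B a1@(0,3):B a2@(0,1):A a3@(2,2):B a4@(1,1):B a5@(0,2):B a6@(1,3):A
t=7: a0@(0,0):B a1@(0,3):B a2@(1,0):A a3@(2,2):B a4@(1,1):B a5@(0,2):B a6@(1,2):A
t=8: a0@(0,0):B a1@(0,3):B a2@(0,1):A a3@(2,2):B a4@(1,1):B a5@(0,2):B a6@(1,3):A

(0, 3)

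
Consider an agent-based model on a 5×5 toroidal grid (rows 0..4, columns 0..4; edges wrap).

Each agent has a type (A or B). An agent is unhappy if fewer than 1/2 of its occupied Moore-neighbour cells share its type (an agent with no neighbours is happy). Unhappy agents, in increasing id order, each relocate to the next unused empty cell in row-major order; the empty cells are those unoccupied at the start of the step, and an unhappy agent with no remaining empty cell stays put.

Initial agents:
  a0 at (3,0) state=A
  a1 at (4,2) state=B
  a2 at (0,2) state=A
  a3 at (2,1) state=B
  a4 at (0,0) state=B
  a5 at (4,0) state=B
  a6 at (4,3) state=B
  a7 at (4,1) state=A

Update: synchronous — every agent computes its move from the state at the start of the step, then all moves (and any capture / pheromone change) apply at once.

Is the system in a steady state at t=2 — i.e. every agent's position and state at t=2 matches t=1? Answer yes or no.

no

t=1: a0@(0,1):A a1@(0,3):B a2@(0,4):A a3@(1,0):B a4@(0,0):B a5@(1,1):B a6@(4,3):B a7@(1,2):A
t=2: a0@(0,2):A a1@(1,3):B a2@(1,4):A a3@(1,0):B a4@(0,0):B a5@(1,1):B a6@(4,3):B a7@(2,0):A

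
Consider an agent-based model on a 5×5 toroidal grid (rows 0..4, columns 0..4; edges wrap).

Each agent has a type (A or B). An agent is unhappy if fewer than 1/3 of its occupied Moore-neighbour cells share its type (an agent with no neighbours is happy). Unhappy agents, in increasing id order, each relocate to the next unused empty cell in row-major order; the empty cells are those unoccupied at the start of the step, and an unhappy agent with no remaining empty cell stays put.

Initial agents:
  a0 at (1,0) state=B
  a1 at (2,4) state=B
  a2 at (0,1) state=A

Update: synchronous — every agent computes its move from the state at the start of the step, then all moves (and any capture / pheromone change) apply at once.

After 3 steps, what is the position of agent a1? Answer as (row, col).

(2, 4)

t=1: a0@(1,0):B a1@(2,4):B a2@(0,0):A
t=2: a0@(1,0):B a1@(2,4):B a2@(0,1):A
t=3: a0@(1,0):B a1@(2,4):B a2@(0,0):A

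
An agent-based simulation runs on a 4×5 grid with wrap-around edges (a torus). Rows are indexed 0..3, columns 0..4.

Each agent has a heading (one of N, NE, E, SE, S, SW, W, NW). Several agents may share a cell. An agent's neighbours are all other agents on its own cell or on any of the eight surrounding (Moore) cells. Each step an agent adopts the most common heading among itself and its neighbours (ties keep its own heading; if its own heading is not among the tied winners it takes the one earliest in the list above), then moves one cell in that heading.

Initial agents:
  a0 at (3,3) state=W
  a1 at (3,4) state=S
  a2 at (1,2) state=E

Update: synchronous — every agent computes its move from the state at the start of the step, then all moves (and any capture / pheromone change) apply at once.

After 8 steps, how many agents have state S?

t=1: a0@(3,2):W a1@(0,4):S a2@(1,3):E
t=2: a0@(3,1):W a1@(1,4):S a2@(1,4):E
t=3: a0@(3,0):W a1@(2,4):S a2@(1,0):E
t=4: a0@(3,4):W a1@(3,4):S a2@(1,1):E
t=5: a0@(3,3):W a1@(0,4):S a2@(1,2):E
t=6: a0@(3,2):W a1@(1,4):S a2@(1,3):E
t=7: a0@(3,1):W a1@(2,4):S a2@(1,4):E
t=8: a0@(3,0):W a1@(3,4):S a2@(1,0):E

1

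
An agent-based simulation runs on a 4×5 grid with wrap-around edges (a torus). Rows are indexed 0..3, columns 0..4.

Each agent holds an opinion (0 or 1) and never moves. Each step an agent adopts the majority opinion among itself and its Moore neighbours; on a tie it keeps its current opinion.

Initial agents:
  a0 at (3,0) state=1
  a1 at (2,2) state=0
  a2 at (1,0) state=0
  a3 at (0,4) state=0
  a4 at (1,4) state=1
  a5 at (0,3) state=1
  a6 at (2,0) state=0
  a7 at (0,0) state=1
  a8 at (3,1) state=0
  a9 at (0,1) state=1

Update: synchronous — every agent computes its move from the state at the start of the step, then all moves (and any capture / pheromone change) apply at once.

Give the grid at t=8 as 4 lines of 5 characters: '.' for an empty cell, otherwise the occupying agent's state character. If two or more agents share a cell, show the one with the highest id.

t=1: a0@(3,0):1 a1@(2,2):0 a2@(1,0):0 a3@(0,4):1 a4@(1,4):1 a5@(0,3):1 a6@(2,0):0 a7@(0,0):1 a8@(3,1):0 a9@(0,1):1
t=2: a0@(3,0):1 a1@(2,2):0 a2@(1,0):1 a3@(0,4):1 a4@(1,4):1 a5@(0,3):1 a6@(2,0):0 a7@(0,0):1 a8@(3,1):0 a9@(0,1):1
t=3: a0@(3,0):1 a1@(2,2):0 a2@(1,0):1 a3@(0,4):1 a4@(1,4):1 a5@(0,3):1 a6@(2,0):1 a7@(0,0):1 a8@(3,1):0 a9@(0,1):1
t=4: a0@(3,0):1 a1@(2,2):0 a2@(1,0):1 a3@(0,4):1 a4@(1,4):1 a5@(0,3):1 a6@(2,0):1 a7@(0,0):1 a8@(3,1):1 a9@(0,1):1
t=5: (unchanged — steady state)

11.11
1...1
1.0..
11...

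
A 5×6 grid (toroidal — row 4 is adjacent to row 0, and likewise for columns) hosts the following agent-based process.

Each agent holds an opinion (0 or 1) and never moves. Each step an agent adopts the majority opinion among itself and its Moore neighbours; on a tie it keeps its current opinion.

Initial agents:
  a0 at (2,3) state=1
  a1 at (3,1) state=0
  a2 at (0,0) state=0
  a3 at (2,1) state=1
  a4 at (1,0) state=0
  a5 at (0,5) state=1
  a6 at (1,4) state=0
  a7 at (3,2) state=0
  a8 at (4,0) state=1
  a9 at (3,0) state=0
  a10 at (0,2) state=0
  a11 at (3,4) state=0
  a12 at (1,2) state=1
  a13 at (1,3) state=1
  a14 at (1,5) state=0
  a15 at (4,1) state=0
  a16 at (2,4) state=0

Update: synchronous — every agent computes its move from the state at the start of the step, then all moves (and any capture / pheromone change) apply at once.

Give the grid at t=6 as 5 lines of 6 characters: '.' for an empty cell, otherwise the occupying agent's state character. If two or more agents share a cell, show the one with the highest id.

t=1: a0@(2,3):0 a1@(3,1):0 a2@(0,0):0 a3@(2,1):0 a4@(1,0):0 a5@(0,5):0 a6@(1,4):0 a7@(3,2):0 a8@(4,0):0 a9@(3,0):0 a10@(0,2):0 a11@(3,4):0 a12@(1,2):1 a13@(1,3):1 a14@(1,5):0 a15@(4,1):0 a16@(2,4):0
t=2: a0@(2,3):0 a1@(3,1):0 a2@(0,0):0 a3@(2,1):0 a4@(1,0):0 a5@(0,5):0 a6@(1,4):0 a7@(3,2):0 a8@(4,0):0 a9@(3,0):0 a10@(0,2):0 a11@(3,4):0 a12@(1,2):0 a13@(1,3):0 a14@(1,5):0 a15@(4,1):0 a16@(2,4):0
t=3: (unchanged — steady state)

0.0..0
0.0000
.0.00.
000.0.
00....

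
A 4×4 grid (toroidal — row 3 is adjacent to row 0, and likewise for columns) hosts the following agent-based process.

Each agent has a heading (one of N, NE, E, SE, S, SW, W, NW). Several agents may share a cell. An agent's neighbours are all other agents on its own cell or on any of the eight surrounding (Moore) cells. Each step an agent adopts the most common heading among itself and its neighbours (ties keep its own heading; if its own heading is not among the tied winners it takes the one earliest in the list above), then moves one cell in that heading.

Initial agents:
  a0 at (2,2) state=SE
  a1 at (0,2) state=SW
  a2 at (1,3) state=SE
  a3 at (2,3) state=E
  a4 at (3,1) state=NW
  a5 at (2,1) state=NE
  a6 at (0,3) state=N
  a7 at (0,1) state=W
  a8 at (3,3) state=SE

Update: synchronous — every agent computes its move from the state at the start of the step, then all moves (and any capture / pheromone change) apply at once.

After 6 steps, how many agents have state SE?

8

t=1: a0@(3,3):SE a1@(1,3):SE a2@(2,0):SE a3@(3,0):SE a4@(2,0):NW a5@(1,2):NE a6@(1,0):SE a7@(0,0):W a8@(0,0):SE
t=2: a0@(0,0):SE a1@(2,0):SE a2@(3,1):SE a3@(0,1):SE a4@(3,1):SE a5@(0,3):NE a6@(2,1):SE a7@(1,1):SE a8@(1,1):SE
t=3: a0@(1,1):SE a1@(3,1):SE a2@(0,2):SE a3@(1,2):SE a4@(0,2):SE a5@(3,0):NE a6@(3,2):SE a7@(2,2):SE a8@(2,2):SE
t=4: a0@(2,2):SE a1@(0,2):SE a2@(1,3):SE a3@(2,3):SE a4@(1,3):SE a5@(2,1):NE a6@(0,3):SE a7@(3,3):SE a8@(3,3):SE
t=5: a0@(3,3):SE a1@(1,3):SE a2@(2,0):SE a3@(3,0):SE a4@(2,0):SE a5@(1,2):NE a6@(1,0):SE a7@(0,0):SE a8@(0,0):SE
t=6: a0@(0,0):SE a1@(2,0):SE a2@(3,1):SE a3@(0,1):SE a4@(3,1):SE a5@(0,3):NE a6@(2,1):SE a7@(1,1):SE a8@(1,1):SE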